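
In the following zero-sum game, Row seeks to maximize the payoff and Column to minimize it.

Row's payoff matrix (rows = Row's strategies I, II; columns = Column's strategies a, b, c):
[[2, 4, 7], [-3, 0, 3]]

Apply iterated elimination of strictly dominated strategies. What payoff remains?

Row II is strictly dominated by row I (2>-3, 4>0, 7>3); eliminate II.
Column c is strictly dominated by a for Column (2<7); eliminate c.
Column b is strictly dominated by a for Column (2<4); eliminate b.
Only (I, a) remains, with payoff 2.

2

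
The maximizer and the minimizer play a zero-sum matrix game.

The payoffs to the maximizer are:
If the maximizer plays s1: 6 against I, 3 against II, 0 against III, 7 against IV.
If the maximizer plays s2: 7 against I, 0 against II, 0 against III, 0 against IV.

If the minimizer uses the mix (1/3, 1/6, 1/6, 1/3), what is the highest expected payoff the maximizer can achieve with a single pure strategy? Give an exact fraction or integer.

s1: (6)·(1/3) + (3)·(1/6) + (0)·(1/6) + (7)·(1/3) = 29/6.
s2: (7)·(1/3) + (0)·(1/6) + (0)·(1/6) + (0)·(1/3) = 7/3.
The best pure response is s1 with expected payoff 29/6.

29/6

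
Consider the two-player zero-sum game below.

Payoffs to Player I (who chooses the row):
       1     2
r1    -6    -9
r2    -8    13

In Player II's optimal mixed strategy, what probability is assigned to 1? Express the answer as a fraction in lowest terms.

11/12

Row minima are -9 and -8, so Player I's maximin is -8; column maxima are -6 and 13, so Player II's minimax is -6. These differ, so the equilibrium is in mixed strategies.
Let Player II play 1 with probability q. Player I is indifferent when −6q − 9(1−q) = −8q + 13(1−q), giving q = 11/12.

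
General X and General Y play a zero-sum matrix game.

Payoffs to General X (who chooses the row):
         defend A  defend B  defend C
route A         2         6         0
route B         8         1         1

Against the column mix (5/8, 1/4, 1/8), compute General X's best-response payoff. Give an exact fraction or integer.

43/8

route A: (2)·(5/8) + (6)·(1/4) + (0)·(1/8) = 11/4.
route B: (8)·(5/8) + (1)·(1/4) + (1)·(1/8) = 43/8.
The best pure response is route B with expected payoff 43/8.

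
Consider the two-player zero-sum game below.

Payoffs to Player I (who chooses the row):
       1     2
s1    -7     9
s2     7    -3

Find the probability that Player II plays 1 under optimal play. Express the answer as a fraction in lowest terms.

Row minima are -7 and -3, so Player I's maximin is -3; column maxima are 7 and 9, so Player II's minimax is 7. These differ, so the equilibrium is in mixed strategies.
Let Player II play 1 with probability q. Player I is indifferent when −7q + 9(1−q) = 7q − 3(1−q), giving q = 6/13.

6/13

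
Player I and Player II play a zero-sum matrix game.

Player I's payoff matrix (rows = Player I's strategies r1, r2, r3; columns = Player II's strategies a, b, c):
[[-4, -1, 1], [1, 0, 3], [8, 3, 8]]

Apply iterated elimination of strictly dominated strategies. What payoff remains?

Column c is strictly dominated by b for Player II (-1<1, 0<3, 3<8); eliminate c.
Row r2 is strictly dominated by row r3 (8>1, 3>0); eliminate r2.
Row r1 is strictly dominated by row r3 (8>-4, 3>-1); eliminate r1.
Column a is strictly dominated by b for Player II (3<8); eliminate a.
Only (r3, b) remains, with payoff 3.

3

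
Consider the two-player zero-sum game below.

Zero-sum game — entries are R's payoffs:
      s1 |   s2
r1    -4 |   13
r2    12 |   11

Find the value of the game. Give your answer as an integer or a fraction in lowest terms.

Row minima are -4 and 11, so R's maximin is 11; column maxima are 12 and 13, so C's minimax is 12. These differ, so the equilibrium is in mixed strategies.
Let R play r1 with probability p. C is indifferent when −4p + 12(1−p) = 13p + 11(1−p), giving p = 1/18.
Let C play s1 with probability q. R is indifferent when −4q + 13(1−q) = 12q + 11(1−q), giving q = 1/9.
The value is -4·(1/9) + (13)·(8/9) = 100/9.

100/9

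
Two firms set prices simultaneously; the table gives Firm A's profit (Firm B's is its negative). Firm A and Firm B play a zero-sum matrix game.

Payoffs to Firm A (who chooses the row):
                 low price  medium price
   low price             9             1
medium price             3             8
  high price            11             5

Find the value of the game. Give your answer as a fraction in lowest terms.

Row low price is strictly dominated by row high price, so Firm A never plays it.
The remaining 2×2 game on (medium price, high price) × (low price, medium price) has no saddle point. Let Firm A play medium price with probability p; indifference gives 3p + 11(1−p) = 8p + 5(1−p), so p = 6/11.
Similarly Firm B's optimal q on low price is 3/11, and the value is 3·(3/11) + (8)·(8/11) = 73/11.

73/11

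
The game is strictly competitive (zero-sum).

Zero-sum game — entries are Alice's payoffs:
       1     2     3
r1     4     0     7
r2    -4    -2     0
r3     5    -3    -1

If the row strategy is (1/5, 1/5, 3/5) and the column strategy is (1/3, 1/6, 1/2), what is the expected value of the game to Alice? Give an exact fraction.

31/30

Against (1/3, 1/6, 1/2), each row's expected payoff is r1: 29/6; r2: -5/3; r3: 2/3.
Taking the (1/5, 1/5, 3/5)-weighted average: (1/5)·(29/6) + (1/5)·(-5/3) + (3/5)·(2/3) = 31/30.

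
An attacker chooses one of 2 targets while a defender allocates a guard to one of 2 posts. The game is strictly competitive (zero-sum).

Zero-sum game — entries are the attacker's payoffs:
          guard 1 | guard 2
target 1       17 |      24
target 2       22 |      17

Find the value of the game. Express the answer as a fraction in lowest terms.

239/12

Row minima are 17 and 17, so the attacker's maximin is 17; column maxima are 22 and 24, so the defender's minimax is 22. These differ, so the equilibrium is in mixed strategies.
Let the attacker play target 1 with probability p. The defender is indifferent when 17p + 22(1−p) = 24p + 17(1−p), giving p = 5/12.
Let the defender play guard 1 with probability q. The attacker is indifferent when 17q + 24(1−q) = 22q + 17(1−q), giving q = 7/12.
The value is 17·(7/12) + (24)·(5/12) = 239/12.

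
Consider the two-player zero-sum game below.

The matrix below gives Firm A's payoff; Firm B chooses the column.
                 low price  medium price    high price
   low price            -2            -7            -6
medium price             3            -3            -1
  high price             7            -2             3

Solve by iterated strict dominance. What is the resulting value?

Row low price is strictly dominated by row medium price (3>-2, -3>-7, -1>-6); eliminate low price.
Row medium price is strictly dominated by row high price (7>3, -2>-3, 3>-1); eliminate medium price.
Column high price is strictly dominated by medium price for Firm B (-2<3); eliminate high price.
Column low price is strictly dominated by medium price for Firm B (-2<7); eliminate low price.
Only (high price, medium price) remains, with payoff -2.

-2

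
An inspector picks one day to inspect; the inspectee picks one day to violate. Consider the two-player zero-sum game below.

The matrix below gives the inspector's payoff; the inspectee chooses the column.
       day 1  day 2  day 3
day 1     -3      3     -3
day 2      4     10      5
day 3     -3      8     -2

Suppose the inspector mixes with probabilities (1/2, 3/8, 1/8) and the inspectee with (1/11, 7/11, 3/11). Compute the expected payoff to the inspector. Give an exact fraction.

175/44

Against (1/11, 7/11, 3/11), each row's expected payoff is day 1: 9/11; day 2: 89/11; day 3: 47/11.
Taking the (1/2, 3/8, 1/8)-weighted average: (1/2)·(9/11) + (3/8)·(89/11) + (1/8)·(47/11) = 175/44.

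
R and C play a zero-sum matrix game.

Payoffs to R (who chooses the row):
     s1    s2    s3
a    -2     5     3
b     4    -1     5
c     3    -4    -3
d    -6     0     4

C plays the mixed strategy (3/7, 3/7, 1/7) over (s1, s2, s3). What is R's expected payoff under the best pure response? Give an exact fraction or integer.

a: (-2)·(3/7) + (5)·(3/7) + (3)·(1/7) = 12/7.
b: (4)·(3/7) + (-1)·(3/7) + (5)·(1/7) = 2.
c: (3)·(3/7) + (-4)·(3/7) + (-3)·(1/7) = -6/7.
d: (-6)·(3/7) + (0)·(3/7) + (4)·(1/7) = -2.
The best pure response is b with expected payoff 2.

2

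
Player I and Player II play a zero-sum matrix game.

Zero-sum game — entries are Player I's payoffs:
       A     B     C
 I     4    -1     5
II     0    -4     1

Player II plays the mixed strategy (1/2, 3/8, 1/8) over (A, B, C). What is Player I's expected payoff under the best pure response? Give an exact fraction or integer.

9/4

I: (4)·(1/2) + (-1)·(3/8) + (5)·(1/8) = 9/4.
II: (0)·(1/2) + (-4)·(3/8) + (1)·(1/8) = -11/8.
The best pure response is I with expected payoff 9/4.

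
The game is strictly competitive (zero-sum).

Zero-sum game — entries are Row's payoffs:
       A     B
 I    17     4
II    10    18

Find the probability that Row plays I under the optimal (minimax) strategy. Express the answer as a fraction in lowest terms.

8/21

Row minima are 4 and 10, so Row's maximin is 10; column maxima are 17 and 18, so Column's minimax is 17. These differ, so the equilibrium is in mixed strategies.
Let Row play I with probability p. Column is indifferent when 17p + 10(1−p) = 4p + 18(1−p), giving p = 8/21.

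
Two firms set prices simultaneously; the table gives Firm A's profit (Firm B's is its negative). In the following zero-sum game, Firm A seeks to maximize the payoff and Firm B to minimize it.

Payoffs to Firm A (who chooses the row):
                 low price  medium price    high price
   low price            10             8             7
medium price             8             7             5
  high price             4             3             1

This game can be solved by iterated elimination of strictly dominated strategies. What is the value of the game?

7

Row high price is strictly dominated by row low price (10>4, 8>3, 7>1); eliminate high price.
Column low price is strictly dominated by medium price for Firm B (8<10, 7<8); eliminate low price.
Row medium price is strictly dominated by row low price (8>7, 7>5); eliminate medium price.
Column medium price is strictly dominated by high price for Firm B (7<8); eliminate medium price.
Only (low price, high price) remains, with payoff 7.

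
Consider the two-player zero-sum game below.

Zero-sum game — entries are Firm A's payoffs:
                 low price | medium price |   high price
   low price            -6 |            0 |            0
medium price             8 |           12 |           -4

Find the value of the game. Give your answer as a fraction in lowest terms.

Column medium price is strictly dominated by low price for Firm B (it gives Firm A more in every row).
The remaining 2×2 game on (low price, medium price) × (low price, high price) has no saddle point. Let Firm A play low price with probability p; indifference gives −6p + 8(1−p) = −4(1−p), so p = 2/3.
Similarly Firm B's optimal q on low price is 2/9, and the value is -6·(2/9) + (0)·(7/9) = -4/3.

-4/3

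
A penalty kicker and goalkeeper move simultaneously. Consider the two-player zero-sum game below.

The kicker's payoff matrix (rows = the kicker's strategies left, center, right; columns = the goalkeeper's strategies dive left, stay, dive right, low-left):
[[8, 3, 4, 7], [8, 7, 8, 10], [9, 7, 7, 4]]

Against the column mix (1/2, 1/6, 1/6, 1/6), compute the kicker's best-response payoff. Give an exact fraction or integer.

49/6

left: (8)·(1/2) + (3)·(1/6) + (4)·(1/6) + (7)·(1/6) = 19/3.
center: (8)·(1/2) + (7)·(1/6) + (8)·(1/6) + (10)·(1/6) = 49/6.
right: (9)·(1/2) + (7)·(1/6) + (7)·(1/6) + (4)·(1/6) = 15/2.
The best pure response is center with expected payoff 49/6.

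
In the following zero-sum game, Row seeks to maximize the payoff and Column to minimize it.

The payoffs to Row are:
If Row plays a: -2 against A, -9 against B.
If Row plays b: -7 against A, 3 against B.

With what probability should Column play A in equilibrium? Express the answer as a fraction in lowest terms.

Row minima are -9 and -7, so Row's maximin is -7; column maxima are -2 and 3, so Column's minimax is -2. These differ, so the equilibrium is in mixed strategies.
Let Column play A with probability q. Row is indifferent when −2q − 9(1−q) = −7q + 3(1−q), giving q = 12/17.

12/17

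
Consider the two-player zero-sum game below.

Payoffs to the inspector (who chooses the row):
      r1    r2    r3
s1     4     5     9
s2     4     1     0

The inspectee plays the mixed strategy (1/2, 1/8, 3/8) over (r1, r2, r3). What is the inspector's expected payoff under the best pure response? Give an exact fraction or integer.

6

s1: (4)·(1/2) + (5)·(1/8) + (9)·(3/8) = 6.
s2: (4)·(1/2) + (1)·(1/8) + (0)·(3/8) = 17/8.
The best pure response is s1 with expected payoff 6.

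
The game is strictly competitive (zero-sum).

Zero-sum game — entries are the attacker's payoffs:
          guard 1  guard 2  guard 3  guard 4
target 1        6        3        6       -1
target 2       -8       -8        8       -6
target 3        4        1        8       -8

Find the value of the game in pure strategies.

Row minima: -1, -8, -8 → the attacker's maximin is -1.
Column maxima: 6, 3, 8, -1 → the defender's minimax is -1.
They coincide at (target 1, guard 4), so the value is -1.

-1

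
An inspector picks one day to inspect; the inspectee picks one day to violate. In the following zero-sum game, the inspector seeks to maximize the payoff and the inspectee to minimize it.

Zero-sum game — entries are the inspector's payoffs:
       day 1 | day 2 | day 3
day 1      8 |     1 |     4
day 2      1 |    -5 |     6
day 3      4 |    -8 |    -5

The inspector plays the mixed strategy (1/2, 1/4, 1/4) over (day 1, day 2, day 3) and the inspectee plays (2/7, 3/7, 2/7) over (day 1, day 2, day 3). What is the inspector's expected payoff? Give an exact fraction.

Against (2/7, 3/7, 2/7), each row's expected payoff is day 1: 27/7; day 2: -1/7; day 3: -26/7.
Taking the (1/2, 1/4, 1/4)-weighted average: (1/2)·(27/7) + (1/4)·(-1/7) + (1/4)·(-26/7) = 27/28.

27/28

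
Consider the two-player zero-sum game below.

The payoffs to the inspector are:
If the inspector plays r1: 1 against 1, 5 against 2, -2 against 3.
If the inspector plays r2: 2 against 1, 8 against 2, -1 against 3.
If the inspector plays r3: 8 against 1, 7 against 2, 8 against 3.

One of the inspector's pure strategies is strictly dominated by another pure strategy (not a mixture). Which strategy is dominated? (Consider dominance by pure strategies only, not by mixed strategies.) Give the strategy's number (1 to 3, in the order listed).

1

Compare r1 with r2: 2 > 1, 8 > 5, -1 > -2.
So r2 strictly dominates r1 for the inspector; r1 is strictly dominated.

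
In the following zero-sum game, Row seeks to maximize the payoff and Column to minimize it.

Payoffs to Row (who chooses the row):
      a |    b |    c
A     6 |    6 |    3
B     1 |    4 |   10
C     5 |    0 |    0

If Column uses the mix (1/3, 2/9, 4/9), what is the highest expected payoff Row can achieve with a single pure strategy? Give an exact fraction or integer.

A: (6)·(1/3) + (6)·(2/9) + (3)·(4/9) = 14/3.
B: (1)·(1/3) + (4)·(2/9) + (10)·(4/9) = 17/3.
C: (5)·(1/3) + (0)·(2/9) + (0)·(4/9) = 5/3.
The best pure response is B with expected payoff 17/3.

17/3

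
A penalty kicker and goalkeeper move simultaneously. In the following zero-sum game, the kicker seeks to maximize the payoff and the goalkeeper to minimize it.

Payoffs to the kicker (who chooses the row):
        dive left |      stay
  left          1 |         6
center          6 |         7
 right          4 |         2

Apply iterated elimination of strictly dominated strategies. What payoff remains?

Row right is strictly dominated by row center (6>4, 7>2); eliminate right.
Column stay is strictly dominated by dive left for the goalkeeper (1<6, 6<7); eliminate stay.
Row left is strictly dominated by row center (6>1); eliminate left.
Only (center, dive left) remains, with payoff 6.

6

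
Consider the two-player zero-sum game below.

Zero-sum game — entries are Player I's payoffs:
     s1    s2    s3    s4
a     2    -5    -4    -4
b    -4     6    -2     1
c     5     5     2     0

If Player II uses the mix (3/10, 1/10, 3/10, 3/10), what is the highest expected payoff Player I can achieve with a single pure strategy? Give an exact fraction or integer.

13/5

a: (2)·(3/10) + (-5)·(1/10) + (-4)·(3/10) + (-4)·(3/10) = -23/10.
b: (-4)·(3/10) + (6)·(1/10) + (-2)·(3/10) + (1)·(3/10) = -9/10.
c: (5)·(3/10) + (5)·(1/10) + (2)·(3/10) + (0)·(3/10) = 13/5.
The best pure response is c with expected payoff 13/5.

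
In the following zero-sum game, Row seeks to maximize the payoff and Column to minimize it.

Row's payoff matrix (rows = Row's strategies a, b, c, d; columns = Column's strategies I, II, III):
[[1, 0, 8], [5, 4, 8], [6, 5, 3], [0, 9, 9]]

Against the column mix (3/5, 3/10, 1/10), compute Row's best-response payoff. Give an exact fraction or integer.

27/5

a: (1)·(3/5) + (0)·(3/10) + (8)·(1/10) = 7/5.
b: (5)·(3/5) + (4)·(3/10) + (8)·(1/10) = 5.
c: (6)·(3/5) + (5)·(3/10) + (3)·(1/10) = 27/5.
d: (0)·(3/5) + (9)·(3/10) + (9)·(1/10) = 18/5.
The best pure response is c with expected payoff 27/5.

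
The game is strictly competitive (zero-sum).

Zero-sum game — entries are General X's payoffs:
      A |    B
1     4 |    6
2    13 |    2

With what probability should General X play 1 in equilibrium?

11/13

Row minima are 4 and 2, so General X's maximin is 4; column maxima are 13 and 6, so General Y's minimax is 6. These differ, so the equilibrium is in mixed strategies.
Let General X play 1 with probability p. General Y is indifferent when 4p + 13(1−p) = 6p + 2(1−p), giving p = 11/13.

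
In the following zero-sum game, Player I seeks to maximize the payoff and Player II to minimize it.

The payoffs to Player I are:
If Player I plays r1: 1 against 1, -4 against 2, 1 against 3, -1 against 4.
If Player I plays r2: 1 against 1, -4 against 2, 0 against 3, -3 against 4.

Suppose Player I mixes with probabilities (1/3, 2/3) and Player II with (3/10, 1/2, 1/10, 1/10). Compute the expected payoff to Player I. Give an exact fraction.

-19/10

Against (3/10, 1/2, 1/10, 1/10), each row's expected payoff is r1: -17/10; r2: -2.
Taking the (1/3, 2/3)-weighted average: (1/3)·(-17/10) + (2/3)·(-2) = -19/10.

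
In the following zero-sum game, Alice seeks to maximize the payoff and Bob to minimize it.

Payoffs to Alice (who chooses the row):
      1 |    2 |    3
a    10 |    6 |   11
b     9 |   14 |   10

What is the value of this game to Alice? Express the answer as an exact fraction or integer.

Column 3 is strictly dominated by 1 for Bob (it gives Alice more in every row).
The remaining 2×2 game on (a, b) × (1, 2) has no saddle point. Let Alice play a with probability p; indifference gives 10p + 9(1−p) = 6p + 14(1−p), so p = 5/9.
Similarly Bob's optimal q on 1 is 8/9, and the value is 10·(8/9) + (6)·(1/9) = 86/9.

86/9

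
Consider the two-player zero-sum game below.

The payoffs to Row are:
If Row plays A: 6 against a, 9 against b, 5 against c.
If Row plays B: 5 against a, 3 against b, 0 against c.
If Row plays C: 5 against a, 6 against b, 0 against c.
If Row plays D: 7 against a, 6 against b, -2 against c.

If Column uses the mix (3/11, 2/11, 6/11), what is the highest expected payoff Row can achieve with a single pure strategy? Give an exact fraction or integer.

6

A: (6)·(3/11) + (9)·(2/11) + (5)·(6/11) = 6.
B: (5)·(3/11) + (3)·(2/11) + (0)·(6/11) = 21/11.
C: (5)·(3/11) + (6)·(2/11) + (0)·(6/11) = 27/11.
D: (7)·(3/11) + (6)·(2/11) + (-2)·(6/11) = 21/11.
The best pure response is A with expected payoff 6.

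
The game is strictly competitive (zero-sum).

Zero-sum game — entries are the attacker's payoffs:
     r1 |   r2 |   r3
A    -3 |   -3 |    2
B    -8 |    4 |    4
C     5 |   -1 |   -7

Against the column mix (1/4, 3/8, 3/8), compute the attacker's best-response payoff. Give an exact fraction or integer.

A: (-3)·(1/4) + (-3)·(3/8) + (2)·(3/8) = -9/8.
B: (-8)·(1/4) + (4)·(3/8) + (4)·(3/8) = 1.
C: (5)·(1/4) + (-1)·(3/8) + (-7)·(3/8) = -7/4.
The best pure response is B with expected payoff 1.

1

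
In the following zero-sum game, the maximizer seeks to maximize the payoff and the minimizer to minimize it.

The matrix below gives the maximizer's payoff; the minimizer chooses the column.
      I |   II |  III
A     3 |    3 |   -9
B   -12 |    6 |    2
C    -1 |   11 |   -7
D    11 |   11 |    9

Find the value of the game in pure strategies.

Row minima: -9, -12, -7, 9 → the maximizer's maximin is 9.
Column maxima: 11, 11, 9 → the minimizer's minimax is 9.
They coincide at (D, III), so the value is 9.

9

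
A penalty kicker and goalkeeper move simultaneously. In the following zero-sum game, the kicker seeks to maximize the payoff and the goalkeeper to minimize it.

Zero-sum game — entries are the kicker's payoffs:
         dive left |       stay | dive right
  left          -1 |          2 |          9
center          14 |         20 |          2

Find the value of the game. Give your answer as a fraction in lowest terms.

Column stay is strictly dominated by dive left for the goalkeeper (it gives the kicker more in every row).
The remaining 2×2 game on (left, center) × (dive left, dive right) has no saddle point. Let the kicker play left with probability p; indifference gives −p + 14(1−p) = 9p + 2(1−p), so p = 6/11.
Similarly the goalkeeper's optimal q on dive left is 7/22, and the value is -1·(7/22) + (9)·(15/22) = 64/11.

64/11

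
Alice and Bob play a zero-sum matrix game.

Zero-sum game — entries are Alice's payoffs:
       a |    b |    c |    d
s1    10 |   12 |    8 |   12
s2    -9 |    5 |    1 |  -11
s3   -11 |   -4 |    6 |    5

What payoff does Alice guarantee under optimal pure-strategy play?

Row minima: 8, -11, -11 → Alice's maximin is 8.
Column maxima: 10, 12, 8, 12 → Bob's minimax is 8.
They coincide at (s1, c), so the value is 8.

8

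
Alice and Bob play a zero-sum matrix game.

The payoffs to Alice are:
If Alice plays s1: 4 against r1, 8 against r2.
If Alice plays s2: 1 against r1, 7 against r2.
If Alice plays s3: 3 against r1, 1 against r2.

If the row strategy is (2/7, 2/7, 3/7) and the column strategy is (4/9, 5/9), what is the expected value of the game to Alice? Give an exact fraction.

241/63

Against (4/9, 5/9), each row's expected payoff is s1: 56/9; s2: 13/3; s3: 17/9.
Taking the (2/7, 2/7, 3/7)-weighted average: (2/7)·(56/9) + (2/7)·(13/3) + (3/7)·(17/9) = 241/63.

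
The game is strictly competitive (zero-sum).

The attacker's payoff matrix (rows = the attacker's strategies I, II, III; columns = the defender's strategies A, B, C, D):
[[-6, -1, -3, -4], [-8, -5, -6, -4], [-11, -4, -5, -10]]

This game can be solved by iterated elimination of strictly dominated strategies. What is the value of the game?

-6

Row III is strictly dominated by row I (-6>-11, -1>-4, -3>-5, -4>-10); eliminate III.
Column C is strictly dominated by A for the defender (-6<-3, -8<-6); eliminate C.
Column D is strictly dominated by A for the defender (-6<-4, -8<-4); eliminate D.
Row II is strictly dominated by row I (-6>-8, -1>-5); eliminate II.
Column B is strictly dominated by A for the defender (-6<-1); eliminate B.
Only (I, A) remains, with payoff -6.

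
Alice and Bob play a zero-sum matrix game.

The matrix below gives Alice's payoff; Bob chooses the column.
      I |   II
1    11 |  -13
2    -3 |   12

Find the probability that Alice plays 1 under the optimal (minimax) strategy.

5/13

Row minima are -13 and -3, so Alice's maximin is -3; column maxima are 11 and 12, so Bob's minimax is 11. These differ, so the equilibrium is in mixed strategies.
Let Alice play 1 with probability p. Bob is indifferent when 11p − 3(1−p) = −13p + 12(1−p), giving p = 5/13.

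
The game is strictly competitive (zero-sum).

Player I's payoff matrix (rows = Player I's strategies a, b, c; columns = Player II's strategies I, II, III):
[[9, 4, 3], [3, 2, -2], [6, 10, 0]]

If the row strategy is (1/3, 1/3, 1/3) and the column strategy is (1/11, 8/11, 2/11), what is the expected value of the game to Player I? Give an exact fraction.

148/33

Against (1/11, 8/11, 2/11), each row's expected payoff is a: 47/11; b: 15/11; c: 86/11.
Taking the (1/3, 1/3, 1/3)-weighted average: (1/3)·(47/11) + (1/3)·(15/11) + (1/3)·(86/11) = 148/33.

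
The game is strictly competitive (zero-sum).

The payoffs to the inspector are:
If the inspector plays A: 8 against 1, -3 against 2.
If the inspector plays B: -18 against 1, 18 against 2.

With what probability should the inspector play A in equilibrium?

Row minima are -3 and -18, so the inspector's maximin is -3; column maxima are 8 and 18, so the inspectee's minimax is 8. These differ, so the equilibrium is in mixed strategies.
Let the inspector play A with probability p. The inspectee is indifferent when 8p − 18(1−p) = −3p + 18(1−p), giving p = 36/47.

36/47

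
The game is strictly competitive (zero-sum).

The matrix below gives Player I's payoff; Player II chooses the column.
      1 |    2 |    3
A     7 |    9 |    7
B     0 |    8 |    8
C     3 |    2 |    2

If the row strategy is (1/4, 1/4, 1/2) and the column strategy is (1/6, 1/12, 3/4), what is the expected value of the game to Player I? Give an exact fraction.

Against (1/6, 1/12, 3/4), each row's expected payoff is A: 43/6; B: 20/3; C: 13/6.
Taking the (1/4, 1/4, 1/2)-weighted average: (1/4)·(43/6) + (1/4)·(20/3) + (1/2)·(13/6) = 109/24.

109/24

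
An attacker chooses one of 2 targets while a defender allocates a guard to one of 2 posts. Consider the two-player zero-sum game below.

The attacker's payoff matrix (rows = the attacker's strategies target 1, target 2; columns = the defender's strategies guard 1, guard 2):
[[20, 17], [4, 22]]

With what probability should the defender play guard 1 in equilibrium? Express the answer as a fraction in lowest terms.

5/21

Row minima are 17 and 4, so the attacker's maximin is 17; column maxima are 20 and 22, so the defender's minimax is 20. These differ, so the equilibrium is in mixed strategies.
Let the defender play guard 1 with probability q. The attacker is indifferent when 20q + 17(1−q) = 4q + 22(1−q), giving q = 5/21.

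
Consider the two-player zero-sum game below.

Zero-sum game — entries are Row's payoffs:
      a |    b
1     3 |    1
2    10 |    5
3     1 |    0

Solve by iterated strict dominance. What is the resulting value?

Column a is strictly dominated by b for Column (1<3, 5<10, 0<1); eliminate a.
Row 3 is strictly dominated by row 1 (1>0); eliminate 3.
Row 1 is strictly dominated by row 2 (5>1); eliminate 1.
Only (2, b) remains, with payoff 5.

5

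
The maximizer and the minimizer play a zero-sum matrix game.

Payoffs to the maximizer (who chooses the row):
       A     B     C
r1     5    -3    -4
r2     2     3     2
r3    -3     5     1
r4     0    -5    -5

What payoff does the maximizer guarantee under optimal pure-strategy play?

Row minima: -4, 2, -3, -5 → the maximizer's maximin is 2.
Column maxima: 5, 5, 2 → the minimizer's minimax is 2.
They coincide at (r2, C), so the value is 2.

2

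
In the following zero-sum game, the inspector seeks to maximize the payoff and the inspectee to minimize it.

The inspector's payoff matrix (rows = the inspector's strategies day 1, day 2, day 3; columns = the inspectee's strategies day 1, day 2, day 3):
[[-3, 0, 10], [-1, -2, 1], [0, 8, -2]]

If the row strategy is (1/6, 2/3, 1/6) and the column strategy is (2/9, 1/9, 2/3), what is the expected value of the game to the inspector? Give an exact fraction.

Against (2/9, 1/9, 2/3), each row's expected payoff is day 1: 6; day 2: 2/9; day 3: -4/9.
Taking the (1/6, 2/3, 1/6)-weighted average: (1/6)·(6) + (2/3)·(2/9) + (1/6)·(-4/9) = 29/27.

29/27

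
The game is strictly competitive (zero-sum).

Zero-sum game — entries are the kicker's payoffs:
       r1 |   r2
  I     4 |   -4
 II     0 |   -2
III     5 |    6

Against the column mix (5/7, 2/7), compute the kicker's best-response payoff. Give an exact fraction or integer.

I: (4)·(5/7) + (-4)·(2/7) = 12/7.
II: (0)·(5/7) + (-2)·(2/7) = -4/7.
III: (5)·(5/7) + (6)·(2/7) = 37/7.
The best pure response is III with expected payoff 37/7.

37/7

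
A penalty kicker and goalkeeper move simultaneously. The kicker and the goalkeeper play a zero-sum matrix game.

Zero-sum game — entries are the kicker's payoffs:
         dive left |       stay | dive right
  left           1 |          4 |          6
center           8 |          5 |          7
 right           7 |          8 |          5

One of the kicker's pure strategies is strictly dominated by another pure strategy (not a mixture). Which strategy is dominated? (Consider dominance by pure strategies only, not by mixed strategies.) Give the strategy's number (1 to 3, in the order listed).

1

Compare left with center: 8 > 1, 5 > 4, 7 > 6.
So center strictly dominates left for the kicker; left is strictly dominated.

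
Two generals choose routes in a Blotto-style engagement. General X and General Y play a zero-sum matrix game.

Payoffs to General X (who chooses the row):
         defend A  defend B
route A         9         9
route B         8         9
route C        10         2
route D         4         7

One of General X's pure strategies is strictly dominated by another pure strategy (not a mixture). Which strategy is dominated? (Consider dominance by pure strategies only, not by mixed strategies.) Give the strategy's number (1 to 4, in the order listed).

Compare route D with route A: 9 > 4, 9 > 7.
So route A strictly dominates route D for General X; route D is strictly dominated.

4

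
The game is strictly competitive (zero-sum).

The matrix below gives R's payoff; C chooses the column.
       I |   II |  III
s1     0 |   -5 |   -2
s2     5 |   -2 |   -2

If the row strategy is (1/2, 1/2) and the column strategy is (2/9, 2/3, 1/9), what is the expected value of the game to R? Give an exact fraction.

Against (2/9, 2/3, 1/9), each row's expected payoff is s1: -32/9; s2: -4/9.
Taking the (1/2, 1/2)-weighted average: (1/2)·(-32/9) + (1/2)·(-4/9) = -2.

-2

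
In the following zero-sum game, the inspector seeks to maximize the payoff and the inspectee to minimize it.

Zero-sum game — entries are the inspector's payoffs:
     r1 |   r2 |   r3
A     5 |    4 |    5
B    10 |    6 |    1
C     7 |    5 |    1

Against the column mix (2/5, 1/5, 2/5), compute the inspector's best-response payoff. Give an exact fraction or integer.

28/5

A: (5)·(2/5) + (4)·(1/5) + (5)·(2/5) = 24/5.
B: (10)·(2/5) + (6)·(1/5) + (1)·(2/5) = 28/5.
C: (7)·(2/5) + (5)·(1/5) + (1)·(2/5) = 21/5.
The best pure response is B with expected payoff 28/5.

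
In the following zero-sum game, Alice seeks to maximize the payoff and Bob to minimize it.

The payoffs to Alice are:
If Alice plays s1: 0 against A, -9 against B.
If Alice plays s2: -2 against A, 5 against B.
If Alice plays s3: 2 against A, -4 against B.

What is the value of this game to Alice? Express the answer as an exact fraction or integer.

2/13

Row s1 is strictly dominated by row s3, so Alice never plays it.
The remaining 2×2 game on (s2, s3) × (A, B) has no saddle point. Let Alice play s2 with probability p; indifference gives −2p + 2(1−p) = 5p − 4(1−p), so p = 6/13.
Similarly Bob's optimal q on A is 9/13, and the value is -2·(9/13) + (5)·(4/13) = 2/13.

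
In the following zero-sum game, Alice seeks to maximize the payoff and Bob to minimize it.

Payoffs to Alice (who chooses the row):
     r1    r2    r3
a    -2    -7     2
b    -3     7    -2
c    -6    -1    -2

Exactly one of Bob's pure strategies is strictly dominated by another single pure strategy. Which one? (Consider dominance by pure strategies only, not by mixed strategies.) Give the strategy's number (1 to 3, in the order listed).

3

Bob prefers columns that give Alice less. Compare r3 with r1: -2 < 2, -3 < -2, -6 < -2.
So r1 strictly dominates r3 for Bob; r3 is strictly dominated.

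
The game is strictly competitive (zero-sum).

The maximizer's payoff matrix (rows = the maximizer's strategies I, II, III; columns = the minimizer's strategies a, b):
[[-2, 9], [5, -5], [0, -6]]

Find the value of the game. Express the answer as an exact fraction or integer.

5/3

Row III is strictly dominated by row II, so the maximizer never plays it.
The remaining 2×2 game on (I, II) × (a, b) has no saddle point. Let the maximizer play I with probability p; indifference gives −2p + 5(1−p) = 9p − 5(1−p), so p = 10/21.
Similarly the minimizer's optimal q on a is 2/3, and the value is -2·(2/3) + (9)·(1/3) = 5/3.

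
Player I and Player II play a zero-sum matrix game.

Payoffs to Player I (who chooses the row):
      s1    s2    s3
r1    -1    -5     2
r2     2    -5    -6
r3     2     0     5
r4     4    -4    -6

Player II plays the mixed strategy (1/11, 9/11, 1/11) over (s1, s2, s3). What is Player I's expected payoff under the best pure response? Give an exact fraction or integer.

7/11

r1: (-1)·(1/11) + (-5)·(9/11) + (2)·(1/11) = -4.
r2: (2)·(1/11) + (-5)·(9/11) + (-6)·(1/11) = -49/11.
r3: (2)·(1/11) + (0)·(9/11) + (5)·(1/11) = 7/11.
r4: (4)·(1/11) + (-4)·(9/11) + (-6)·(1/11) = -38/11.
The best pure response is r3 with expected payoff 7/11.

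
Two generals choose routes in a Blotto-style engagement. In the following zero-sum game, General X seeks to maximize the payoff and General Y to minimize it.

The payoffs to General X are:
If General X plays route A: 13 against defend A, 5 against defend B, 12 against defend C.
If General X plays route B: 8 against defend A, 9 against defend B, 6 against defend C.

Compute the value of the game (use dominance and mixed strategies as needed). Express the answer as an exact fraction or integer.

Column defend A is strictly dominated by defend C for General Y (it gives General X more in every row).
The remaining 2×2 game on (route A, route B) × (defend B, defend C) has no saddle point. Let General X play route A with probability p; indifference gives 5p + 9(1−p) = 12p + 6(1−p), so p = 3/10.
Similarly General Y's optimal q on defend B is 3/5, and the value is 5·(3/5) + (12)·(2/5) = 39/5.

39/5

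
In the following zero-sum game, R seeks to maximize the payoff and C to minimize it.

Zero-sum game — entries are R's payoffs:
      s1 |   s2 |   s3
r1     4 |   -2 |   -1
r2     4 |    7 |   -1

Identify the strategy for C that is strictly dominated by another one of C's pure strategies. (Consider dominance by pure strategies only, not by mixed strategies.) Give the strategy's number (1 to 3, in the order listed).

1

C prefers columns that give R less. Compare s1 with s3: -1 < 4, -1 < 4.
So s3 strictly dominates s1 for C; s1 is strictly dominated.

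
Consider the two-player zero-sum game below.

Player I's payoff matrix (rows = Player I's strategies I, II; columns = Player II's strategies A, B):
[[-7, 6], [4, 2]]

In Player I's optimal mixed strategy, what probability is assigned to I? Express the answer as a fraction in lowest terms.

Row minima are -7 and 2, so Player I's maximin is 2; column maxima are 4 and 6, so Player II's minimax is 4. These differ, so the equilibrium is in mixed strategies.
Let Player I play I with probability p. Player II is indifferent when −7p + 4(1−p) = 6p + 2(1−p), giving p = 2/15.

2/15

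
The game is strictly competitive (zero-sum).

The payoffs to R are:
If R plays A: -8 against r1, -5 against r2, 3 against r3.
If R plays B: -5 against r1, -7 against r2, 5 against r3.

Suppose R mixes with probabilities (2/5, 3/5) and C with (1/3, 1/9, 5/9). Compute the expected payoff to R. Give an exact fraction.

-19/45

Against (1/3, 1/9, 5/9), each row's expected payoff is A: -14/9; B: 1/3.
Taking the (2/5, 3/5)-weighted average: (2/5)·(-14/9) + (3/5)·(1/3) = -19/45.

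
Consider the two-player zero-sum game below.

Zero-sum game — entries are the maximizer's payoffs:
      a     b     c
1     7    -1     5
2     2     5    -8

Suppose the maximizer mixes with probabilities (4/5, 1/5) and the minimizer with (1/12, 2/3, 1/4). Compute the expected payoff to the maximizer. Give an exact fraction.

37/30

Against (1/12, 2/3, 1/4), each row's expected payoff is 1: 7/6; 2: 3/2.
Taking the (4/5, 1/5)-weighted average: (4/5)·(7/6) + (1/5)·(3/2) = 37/30.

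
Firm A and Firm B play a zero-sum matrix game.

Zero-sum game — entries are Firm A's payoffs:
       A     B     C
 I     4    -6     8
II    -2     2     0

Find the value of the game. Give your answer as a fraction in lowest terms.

-2/7

Column C is strictly dominated by A for Firm B (it gives Firm A more in every row).
The remaining 2×2 game on (I, II) × (A, B) has no saddle point. Let Firm A play I with probability p; indifference gives 4p − 2(1−p) = −6p + 2(1−p), so p = 2/7.
Similarly Firm B's optimal q on A is 4/7, and the value is 4·(4/7) + (-6)·(3/7) = -2/7.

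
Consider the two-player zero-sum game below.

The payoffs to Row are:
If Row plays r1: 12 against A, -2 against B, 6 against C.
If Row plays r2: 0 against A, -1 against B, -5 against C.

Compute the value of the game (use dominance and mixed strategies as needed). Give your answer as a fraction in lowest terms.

-4/3

Column A is strictly dominated by C for Column (it gives Row more in every row).
The remaining 2×2 game on (r1, r2) × (B, C) has no saddle point. Let Row play r1 with probability p; indifference gives −2p − (1−p) = 6p − 5(1−p), so p = 1/3.
Similarly Column's optimal q on B is 11/12, and the value is -2·(11/12) + (6)·(1/12) = -4/3.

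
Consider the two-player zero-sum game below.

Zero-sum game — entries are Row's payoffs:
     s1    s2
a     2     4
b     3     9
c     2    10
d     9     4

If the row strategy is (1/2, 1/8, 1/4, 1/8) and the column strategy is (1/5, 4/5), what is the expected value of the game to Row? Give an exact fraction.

Against (1/5, 4/5), each row's expected payoff is a: 18/5; b: 39/5; c: 42/5; d: 5.
Taking the (1/2, 1/8, 1/4, 1/8)-weighted average: (1/2)·(18/5) + (1/8)·(39/5) + (1/4)·(42/5) + (1/8)·(5) = 11/2.

11/2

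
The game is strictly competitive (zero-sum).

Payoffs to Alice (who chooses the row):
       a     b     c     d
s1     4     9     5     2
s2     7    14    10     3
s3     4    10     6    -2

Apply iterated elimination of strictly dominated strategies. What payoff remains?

3

Column b is strictly dominated by a for Bob (4<9, 7<14, 4<10); eliminate b.
Row s1 is strictly dominated by row s2 (7>4, 10>5, 3>2); eliminate s1.
Column c is strictly dominated by a for Bob (7<10, 4<6); eliminate c.
Column a is strictly dominated by d for Bob (3<7, -2<4); eliminate a.
Row s3 is strictly dominated by row s2 (3>-2); eliminate s3.
Only (s2, d) remains, with payoff 3.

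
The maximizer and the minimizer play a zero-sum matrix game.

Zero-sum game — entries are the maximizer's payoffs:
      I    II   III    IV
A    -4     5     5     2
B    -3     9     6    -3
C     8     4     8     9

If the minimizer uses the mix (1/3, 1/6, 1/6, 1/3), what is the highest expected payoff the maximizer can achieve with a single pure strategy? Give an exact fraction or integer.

A: (-4)·(1/3) + (5)·(1/6) + (5)·(1/6) + (2)·(1/3) = 1.
B: (-3)·(1/3) + (9)·(1/6) + (6)·(1/6) + (-3)·(1/3) = 1/2.
C: (8)·(1/3) + (4)·(1/6) + (8)·(1/6) + (9)·(1/3) = 23/3.
The best pure response is C with expected payoff 23/3.

23/3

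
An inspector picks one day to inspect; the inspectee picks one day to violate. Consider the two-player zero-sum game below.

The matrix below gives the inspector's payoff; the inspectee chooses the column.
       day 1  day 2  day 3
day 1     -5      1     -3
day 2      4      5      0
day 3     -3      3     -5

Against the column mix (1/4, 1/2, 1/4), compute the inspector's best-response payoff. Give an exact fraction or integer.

day 1: (-5)·(1/4) + (1)·(1/2) + (-3)·(1/4) = -3/2.
day 2: (4)·(1/4) + (5)·(1/2) + (0)·(1/4) = 7/2.
day 3: (-3)·(1/4) + (3)·(1/2) + (-5)·(1/4) = -1/2.
The best pure response is day 2 with expected payoff 7/2.

7/2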